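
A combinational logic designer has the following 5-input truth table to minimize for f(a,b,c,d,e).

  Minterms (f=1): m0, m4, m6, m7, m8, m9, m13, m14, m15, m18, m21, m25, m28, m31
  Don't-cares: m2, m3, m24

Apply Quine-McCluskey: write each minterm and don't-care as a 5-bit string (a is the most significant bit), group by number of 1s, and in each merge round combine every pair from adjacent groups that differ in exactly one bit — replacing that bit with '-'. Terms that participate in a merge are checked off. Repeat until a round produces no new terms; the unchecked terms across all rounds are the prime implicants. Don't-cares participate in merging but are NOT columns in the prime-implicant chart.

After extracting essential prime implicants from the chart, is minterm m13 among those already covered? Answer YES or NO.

NO

[col 0] 00000*, 00010*, 00011*, 00100*, 00110*, 00111*, 01000*, 01001*, 01101*, 01110*, 01111*, 10010*, 10101, 11000*, 11001*, 11100*, 11111*
[col 1] -0010, -1000*, -1001*, -1111, 0-000, 0-110*, 0-111*, 00-00*, 00-10*, 00-11*, 000-0*, 0001-*, 001-0*, 0011-*, 01-01, 0100-*, 011-1, 0111-*, 11-00, 1100-*
[col 2] -100-, 0-11-, 00--0, 00-1-
Prime implicants: -0010, -100-, -1111, 0-000, 0-11-, 00--0, 00-1-, 01-01, 011-1, 10101, 11-00
PI chart (minterm → PIs covering it):
  0 | 0-000,00--0
  4 | 00--0  (sole → essential)
  6 | 0-11-,00--0,00-1-
  7 | 0-11-,00-1-
  8 | -100-,0-000
  9 | -100-,01-01
  13 | 01-01,011-1
  14 | 0-11-  (sole → essential)
  15 | -1111,0-11-,011-1
  18 | -0010  (sole → essential)
  21 | 10101  (sole → essential)
  25 | -100-  (sole → essential)
  28 | 11-00  (sole → essential)
  31 | -1111  (sole → essential)
Essential prime implicants: -0010, -100-, -1111, 0-11-, 00--0, 10101, 11-00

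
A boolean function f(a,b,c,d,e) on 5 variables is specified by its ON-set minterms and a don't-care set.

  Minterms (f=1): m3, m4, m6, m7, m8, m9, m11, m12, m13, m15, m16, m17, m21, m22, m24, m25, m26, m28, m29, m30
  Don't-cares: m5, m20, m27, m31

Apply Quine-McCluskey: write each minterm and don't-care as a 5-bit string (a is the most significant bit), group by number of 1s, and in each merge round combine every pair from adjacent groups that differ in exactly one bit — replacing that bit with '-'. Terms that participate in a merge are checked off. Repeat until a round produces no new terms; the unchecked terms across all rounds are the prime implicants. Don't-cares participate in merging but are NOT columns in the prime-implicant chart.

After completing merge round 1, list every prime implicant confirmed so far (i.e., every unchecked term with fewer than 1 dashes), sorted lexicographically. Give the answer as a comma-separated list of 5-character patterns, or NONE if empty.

size-2^0 implicants → 00011(✓)  00100(✓)  00101(✓)  00110(✓)  00111(✓)  01000(✓)  01001(✓)  01011(✓)  01100(✓)  01101(✓)  01111(✓)  10000(✓)  10001(✓)  10100(✓)  10101(✓)  10110(✓)  11000(✓)  11001(✓)  11010(✓)  11011(✓)  11100(✓)  11101(✓)  11110(✓)  11111(✓)
size-2^1 implicants → -0100(✓)  -0101(✓)  -0110(✓)  -1000(✓)  -1001(✓)  -1011(✓)  -1100(✓)  -1101(✓)  -1111(✓)  0-011(✓)  0-100(✓)  0-101(✓)  0-111(✓)  00-11(✓)  001-0(✓)  001-1(✓)  0010-(✓)  0011-(✓)  01-00(✓)  01-01(✓)  01-11(✓)  010-1(✓)  0100-(✓)  011-1(✓)  0110-(✓)  1-000(✓)  1-001(✓)  1-100(✓)  1-101(✓)  1-110(✓)  10-00(✓)  10-01(✓)  1000-(✓)  101-0(✓)  1010-(✓)  11-00(✓)  11-01(✓)  11-10(✓)  11-11(✓)  110-0(✓)  110-1(✓)  1100-(✓)  1101-(✓)  111-0(✓)  111-1(✓)  1110-(✓)  1111-(✓)
size-2^2 implicants → --100(✓)  --101(✓)  -01-0  -010-(✓)  -1-00(✓)  -1-01(✓)  -1-11(✓)  -10-1(✓)  -100-(✓)  -11-1(✓)  -110-(✓)  0--11  0-1-1  0-10-(✓)  001--  01--1(✓)  01-0-(✓)  1--00(✓)  1--01(✓)  1-00-(✓)  1-1-0  1-10-(✓)  10-0-(✓)  11--0(✓)  11--1(✓)  11-0-(✓)  11-1-(✓)  110--(✓)  111--(✓)
size-2^3 implicants → --10-  -1--1  -1-0-  1--0-  11---
Unchecked terms (primes): --10-, -01-0, -1--1, -1-0-, 0--11, 0-1-1, 001--, 1--0-, 1-1-0, 11---

NONE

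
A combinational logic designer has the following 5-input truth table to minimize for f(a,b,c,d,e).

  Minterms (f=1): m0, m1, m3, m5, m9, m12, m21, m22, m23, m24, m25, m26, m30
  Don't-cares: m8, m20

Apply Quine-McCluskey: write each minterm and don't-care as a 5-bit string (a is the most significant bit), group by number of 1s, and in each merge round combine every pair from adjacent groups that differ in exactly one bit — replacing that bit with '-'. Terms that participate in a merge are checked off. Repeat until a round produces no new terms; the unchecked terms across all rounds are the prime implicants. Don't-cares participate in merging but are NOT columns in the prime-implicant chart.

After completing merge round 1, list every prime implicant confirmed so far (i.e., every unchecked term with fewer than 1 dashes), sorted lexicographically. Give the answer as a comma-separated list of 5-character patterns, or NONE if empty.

Round 0: 00000✓ 00001✓ 00011✓ 00101✓ 01000✓ 01001✓ 01100✓ 10100✓ 10101✓ 10110✓ 10111✓ 11000✓ 11001✓ 11010✓ 11110✓
Round 1: -0101 -1000✓ -1001✓ 0-000✓ 0-001✓ 00-01 000-1 0000-✓ 01-00 0100-✓ 1-110 101-0✓ 101-1✓ 1010-✓ 1011-✓ 11-10 110-0 1100-✓
Round 2: -100- 0-00- 101--
PIs = {-0101, -100-, 0-00-, 00-01, 000-1, 01-00, 1-110, 101--, 11-10, 110-0}

NONE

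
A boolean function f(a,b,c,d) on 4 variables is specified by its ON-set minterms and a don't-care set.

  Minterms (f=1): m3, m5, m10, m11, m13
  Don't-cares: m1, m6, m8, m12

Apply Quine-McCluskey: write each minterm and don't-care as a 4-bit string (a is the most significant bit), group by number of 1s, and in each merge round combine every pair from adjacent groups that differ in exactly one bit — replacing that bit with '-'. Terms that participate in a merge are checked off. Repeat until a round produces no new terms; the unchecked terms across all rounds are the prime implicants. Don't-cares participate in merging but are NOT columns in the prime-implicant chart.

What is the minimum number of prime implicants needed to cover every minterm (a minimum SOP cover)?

3

Round 0: 0001✓ 0011✓ 0101✓ 0110 1000✓ 1010✓ 1011✓ 1100✓ 1101✓
Round 1: -011 -101 0-01 00-1 1-00 10-0 101- 110-
PIs = {-011, -101, 0-01, 00-1, 0110, 1-00, 10-0, 101-, 110-}
Coverage chart:
  m3: -011,00-1
  m5: -101,0-01
  m10: 10-0,101-
  m11: -011,101-
  m13: -101,110-
(no essential prime implicants)
Petrick residual → -011, -101, 10-0
Min cover (3 terms): b'cd + bc'd + ab'd'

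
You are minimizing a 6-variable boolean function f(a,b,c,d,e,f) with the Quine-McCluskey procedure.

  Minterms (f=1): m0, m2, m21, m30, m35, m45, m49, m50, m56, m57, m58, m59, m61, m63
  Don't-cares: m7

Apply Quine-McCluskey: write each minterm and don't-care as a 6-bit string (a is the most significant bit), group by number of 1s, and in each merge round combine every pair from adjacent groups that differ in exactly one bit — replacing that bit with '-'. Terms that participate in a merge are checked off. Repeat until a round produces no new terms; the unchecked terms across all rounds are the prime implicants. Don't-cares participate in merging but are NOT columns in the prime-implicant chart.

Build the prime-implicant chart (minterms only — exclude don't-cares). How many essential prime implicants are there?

size-2^0 implicants → 000000(✓)  000010(✓)  000111  010101  011110  100011  101101(✓)  110001(✓)  110010(✓)  111000(✓)  111001(✓)  111010(✓)  111011(✓)  111101(✓)  111111(✓)
size-2^1 implicants → 0000-0  1-1101  11-001  11-010  111-01(✓)  111-11(✓)  1110-0(✓)  1110-1(✓)  11100-(✓)  11101-(✓)  1111-1(✓)
size-2^2 implicants → 111--1  1110--
Unchecked terms (primes): 0000-0, 000111, 010101, 011110, 1-1101, 100011, 11-001, 11-010, 111--1, 1110--
Minterm coverage:
  m0 ⊆ 0000-0 [E]
  m2 ⊆ 0000-0 [E]
  m21 ⊆ 010101 [E]
  m30 ⊆ 011110 [E]
  m35 ⊆ 100011 [E]
  m45 ⊆ 1-1101 [E]
  m49 ⊆ 11-001 [E]
  m50 ⊆ 11-010 [E]
  m56 ⊆ 1110-- [E]
  m57 ⊆ 11-001,111--1,1110--
  m58 ⊆ 11-010,1110--
  m59 ⊆ 111--1,1110--
  m61 ⊆ 1-1101,111--1
  m63 ⊆ 111--1 [E]
E = {0000-0, 010101, 011110, 1-1101, 100011, 11-001, 11-010, 111--1, 1110--}

9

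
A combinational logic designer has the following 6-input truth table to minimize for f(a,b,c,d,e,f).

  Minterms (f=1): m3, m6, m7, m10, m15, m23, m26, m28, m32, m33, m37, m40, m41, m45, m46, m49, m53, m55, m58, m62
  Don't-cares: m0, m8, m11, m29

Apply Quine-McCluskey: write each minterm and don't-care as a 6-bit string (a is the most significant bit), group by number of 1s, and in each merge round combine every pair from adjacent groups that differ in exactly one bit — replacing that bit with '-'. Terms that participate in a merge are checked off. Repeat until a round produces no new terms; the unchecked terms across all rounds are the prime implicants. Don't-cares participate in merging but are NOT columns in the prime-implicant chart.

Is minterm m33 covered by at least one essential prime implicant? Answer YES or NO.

YES

size-2^0 implicants → 000000(✓)  000011(✓)  000110(✓)  000111(✓)  001000(✓)  001010(✓)  001011(✓)  001111(✓)  010111(✓)  011010(✓)  011100(✓)  011101(✓)  100000(✓)  100001(✓)  100101(✓)  101000(✓)  101001(✓)  101101(✓)  101110(✓)  110001(✓)  110101(✓)  110111(✓)  111010(✓)  111110(✓)
size-2^1 implicants → -00000(✓)  -01000(✓)  -10111  -11010  0-0111  0-1010  00-000(✓)  00-011(✓)  00-111(✓)  000-11(✓)  00011-  001-11(✓)  0010-0  00101-  01110-  1-0001(✓)  1-0101(✓)  1-1110  10-000(✓)  10-001(✓)  10-101(✓)  100-01(✓)  10000-(✓)  101-01(✓)  10100-(✓)  110-01(✓)  1101-1  111-10
size-2^2 implicants → -0-000  00--11  1-0-01  10--01  10-00-
Unchecked terms (primes): -0-000, -10111, -11010, 0-0111, 0-1010, 00--11, 00011-, 0010-0, 00101-, 01110-, 1-0-01, 1-1110, 10--01, 10-00-, 1101-1, 111-10
Minterm coverage:
  m3 ⊆ 00--11 [E]
  m6 ⊆ 00011- [E]
  m7 ⊆ 0-0111,00--11,00011-
  m10 ⊆ 0-1010,0010-0,00101-
  m15 ⊆ 00--11 [E]
  m23 ⊆ -10111,0-0111
  m26 ⊆ -11010,0-1010
  m28 ⊆ 01110- [E]
  m32 ⊆ -0-000,10-00-
  m33 ⊆ 1-0-01,10--01,10-00-
  m37 ⊆ 1-0-01,10--01
  m40 ⊆ -0-000,10-00-
  m41 ⊆ 10--01,10-00-
  m45 ⊆ 10--01 [E]
  m46 ⊆ 1-1110 [E]
  m49 ⊆ 1-0-01 [E]
  m53 ⊆ 1-0-01,1101-1
  m55 ⊆ -10111,1101-1
  m58 ⊆ -11010,111-10
  m62 ⊆ 1-1110,111-10
E = {00--11, 00011-, 01110-, 1-0-01, 1-1110, 10--01}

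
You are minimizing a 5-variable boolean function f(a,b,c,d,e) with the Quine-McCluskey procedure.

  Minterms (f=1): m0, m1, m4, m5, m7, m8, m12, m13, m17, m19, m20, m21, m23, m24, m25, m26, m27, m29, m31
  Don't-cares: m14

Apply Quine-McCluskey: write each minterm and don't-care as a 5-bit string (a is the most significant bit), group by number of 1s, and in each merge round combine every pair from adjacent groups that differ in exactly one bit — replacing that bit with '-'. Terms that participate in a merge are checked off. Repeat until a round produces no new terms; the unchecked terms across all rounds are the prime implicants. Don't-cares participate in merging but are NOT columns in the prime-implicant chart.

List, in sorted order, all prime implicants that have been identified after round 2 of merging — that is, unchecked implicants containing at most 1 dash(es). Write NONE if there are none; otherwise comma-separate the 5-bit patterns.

size-2^0 implicants → 00000(✓)  00001(✓)  00100(✓)  00101(✓)  00111(✓)  01000(✓)  01100(✓)  01101(✓)  01110(✓)  10001(✓)  10011(✓)  10100(✓)  10101(✓)  10111(✓)  11000(✓)  11001(✓)  11010(✓)  11011(✓)  11101(✓)  11111(✓)
size-2^1 implicants → -0001(✓)  -0100(✓)  -0101(✓)  -0111(✓)  -1000  -1101(✓)  0-000(✓)  0-100(✓)  0-101(✓)  00-00(✓)  00-01(✓)  0000-(✓)  001-1(✓)  0010-(✓)  01-00(✓)  011-0  0110-(✓)  1-001(✓)  1-011(✓)  1-101(✓)  1-111(✓)  10-01(✓)  10-11(✓)  100-1(✓)  101-1(✓)  1010-(✓)  11-01(✓)  11-11(✓)  110-0(✓)  110-1(✓)  1100-(✓)  1101-(✓)  111-1(✓)
size-2^2 implicants → --101  -0-01  -01-1  -010-  0--00  0-10-  00-0-  1--01(✓)  1--11(✓)  1-0-1(✓)  1-1-1(✓)  10--1(✓)  11--1(✓)  110--
size-2^3 implicants → 1---1
Unchecked terms (primes): --101, -0-01, -01-1, -010-, -1000, 0--00, 0-10-, 00-0-, 011-0, 1---1, 110--

-1000, 011-0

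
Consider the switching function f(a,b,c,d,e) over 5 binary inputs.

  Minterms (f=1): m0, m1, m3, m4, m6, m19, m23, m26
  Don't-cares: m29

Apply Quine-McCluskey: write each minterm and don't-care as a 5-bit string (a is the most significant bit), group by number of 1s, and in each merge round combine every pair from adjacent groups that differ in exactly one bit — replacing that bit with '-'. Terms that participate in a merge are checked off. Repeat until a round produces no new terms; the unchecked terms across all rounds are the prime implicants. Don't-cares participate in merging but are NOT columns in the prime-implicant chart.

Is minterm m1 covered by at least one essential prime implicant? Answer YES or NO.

NO

size-2^0 implicants → 00000(✓)  00001(✓)  00011(✓)  00100(✓)  00110(✓)  10011(✓)  10111(✓)  11010  11101
size-2^1 implicants → -0011  00-00  000-1  0000-  001-0  10-11
Unchecked terms (primes): -0011, 00-00, 000-1, 0000-, 001-0, 10-11, 11010, 11101
Minterm coverage:
  m0 ⊆ 00-00,0000-
  m1 ⊆ 000-1,0000-
  m3 ⊆ -0011,000-1
  m4 ⊆ 00-00,001-0
  m6 ⊆ 001-0 [E]
  m19 ⊆ -0011,10-11
  m23 ⊆ 10-11 [E]
  m26 ⊆ 11010 [E]
E = {001-0, 10-11, 11010}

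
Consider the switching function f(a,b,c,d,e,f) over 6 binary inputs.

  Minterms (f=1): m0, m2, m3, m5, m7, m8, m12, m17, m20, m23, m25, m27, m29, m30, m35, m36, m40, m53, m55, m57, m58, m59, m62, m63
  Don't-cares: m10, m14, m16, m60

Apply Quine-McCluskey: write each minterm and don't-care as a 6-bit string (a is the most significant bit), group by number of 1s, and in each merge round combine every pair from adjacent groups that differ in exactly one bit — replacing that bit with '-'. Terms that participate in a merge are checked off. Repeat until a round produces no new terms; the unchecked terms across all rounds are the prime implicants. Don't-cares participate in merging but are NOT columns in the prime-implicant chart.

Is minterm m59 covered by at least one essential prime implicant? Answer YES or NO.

size-2^0 implicants → 000000(✓)  000010(✓)  000011(✓)  000101(✓)  000111(✓)  001000(✓)  001010(✓)  001100(✓)  001110(✓)  010000(✓)  010001(✓)  010100(✓)  010111(✓)  011001(✓)  011011(✓)  011101(✓)  011110(✓)  100011(✓)  100100  101000(✓)  110101(✓)  110111(✓)  111001(✓)  111010(✓)  111011(✓)  111100(✓)  111110(✓)  111111(✓)
size-2^1 implicants → -00011  -01000  -10111  -11001(✓)  -11011(✓)  -11110  0-0000  0-0111  0-1110  00-000(✓)  00-010(✓)  000-11  0000-0(✓)  00001-  0001-1  001-00(✓)  001-10(✓)  0010-0(✓)  0011-0(✓)  01-001  010-00  01000-  011-01  0110-1(✓)  11-111  1101-1  111-10(✓)  111-11(✓)  1110-1(✓)  11101-(✓)  1111-0  11111-(✓)
size-2^2 implicants → -110-1  00-0-0  001--0  111-1-
Unchecked terms (primes): -00011, -01000, -10111, -110-1, -11110, 0-0000, 0-0111, 0-1110, 00-0-0, 000-11, 00001-, 0001-1, 001--0, 01-001, 010-00, 01000-, 011-01, 100100, 11-111, 1101-1, 111-1-, 1111-0
Minterm coverage:
  m0 ⊆ 0-0000,00-0-0
  m2 ⊆ 00-0-0,00001-
  m3 ⊆ -00011,000-11,00001-
  m5 ⊆ 0001-1 [E]
  m7 ⊆ 0-0111,000-11,0001-1
  m8 ⊆ -01000,00-0-0,001--0
  m12 ⊆ 001--0 [E]
  m17 ⊆ 01-001,01000-
  m20 ⊆ 010-00 [E]
  m23 ⊆ -10111,0-0111
  m25 ⊆ -110-1,01-001,011-01
  m27 ⊆ -110-1 [E]
  m29 ⊆ 011-01 [E]
  m30 ⊆ -11110,0-1110
  m35 ⊆ -00011 [E]
  m36 ⊆ 100100 [E]
  m40 ⊆ -01000 [E]
  m53 ⊆ 1101-1 [E]
  m55 ⊆ -10111,11-111,1101-1
  m57 ⊆ -110-1 [E]
  m58 ⊆ 111-1- [E]
  m59 ⊆ -110-1,111-1-
  m62 ⊆ -11110,111-1-,1111-0
  m63 ⊆ 11-111,111-1-
E = {-00011, -01000, -110-1, 0001-1, 001--0, 010-00, 011-01, 100100, 1101-1, 111-1-}

YES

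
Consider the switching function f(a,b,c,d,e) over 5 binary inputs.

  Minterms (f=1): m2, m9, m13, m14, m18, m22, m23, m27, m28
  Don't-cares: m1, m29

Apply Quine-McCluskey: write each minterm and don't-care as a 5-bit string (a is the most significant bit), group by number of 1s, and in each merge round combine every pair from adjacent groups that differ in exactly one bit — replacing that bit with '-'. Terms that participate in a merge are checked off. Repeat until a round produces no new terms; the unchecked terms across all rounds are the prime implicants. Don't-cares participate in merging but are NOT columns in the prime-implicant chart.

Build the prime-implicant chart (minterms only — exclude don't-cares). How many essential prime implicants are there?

5

Round 0: 00001✓ 00010✓ 01001✓ 01101✓ 01110 10010✓ 10110✓ 10111✓ 11011 11100✓ 11101✓
Round 1: -0010 -1101 0-001 01-01 10-10 1011- 1110-
PIs = {-0010, -1101, 0-001, 01-01, 01110, 10-10, 1011-, 11011, 1110-}
Coverage chart:
  m2: -0010 ←essential
  m9: 0-001,01-01
  m13: -1101,01-01
  m14: 01110 ←essential
  m18: -0010,10-10
  m22: 10-10,1011-
  m23: 1011- ←essential
  m27: 11011 ←essential
  m28: 1110- ←essential
Essential: -0010, 01110, 1011-, 11011, 1110-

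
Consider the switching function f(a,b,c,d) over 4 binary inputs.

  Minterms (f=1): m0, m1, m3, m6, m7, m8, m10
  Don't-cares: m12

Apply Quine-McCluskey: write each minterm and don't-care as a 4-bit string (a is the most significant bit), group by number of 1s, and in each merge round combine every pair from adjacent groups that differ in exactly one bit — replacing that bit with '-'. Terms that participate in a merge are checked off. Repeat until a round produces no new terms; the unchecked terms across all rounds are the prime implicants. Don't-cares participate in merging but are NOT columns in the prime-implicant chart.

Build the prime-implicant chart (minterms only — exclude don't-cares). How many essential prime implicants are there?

2

size-2^0 implicants → 0000(✓)  0001(✓)  0011(✓)  0110(✓)  0111(✓)  1000(✓)  1010(✓)  1100(✓)
size-2^1 implicants → -000  0-11  00-1  000-  011-  1-00  10-0
Unchecked terms (primes): -000, 0-11, 00-1, 000-, 011-, 1-00, 10-0
Minterm coverage:
  m0 ⊆ -000,000-
  m1 ⊆ 00-1,000-
  m3 ⊆ 0-11,00-1
  m6 ⊆ 011- [E]
  m7 ⊆ 0-11,011-
  m8 ⊆ -000,1-00,10-0
  m10 ⊆ 10-0 [E]
E = {011-, 10-0}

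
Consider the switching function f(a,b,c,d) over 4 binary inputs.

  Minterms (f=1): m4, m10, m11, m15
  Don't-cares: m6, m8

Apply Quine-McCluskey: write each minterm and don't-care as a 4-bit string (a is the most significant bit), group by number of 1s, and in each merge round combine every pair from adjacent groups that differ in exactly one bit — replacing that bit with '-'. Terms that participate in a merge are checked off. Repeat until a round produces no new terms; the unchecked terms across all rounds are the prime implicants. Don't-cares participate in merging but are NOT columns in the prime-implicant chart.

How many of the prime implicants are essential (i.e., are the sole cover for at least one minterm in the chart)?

2

size-2^0 implicants → 0100(✓)  0110(✓)  1000(✓)  1010(✓)  1011(✓)  1111(✓)
size-2^1 implicants → 01-0  1-11  10-0  101-
Unchecked terms (primes): 01-0, 1-11, 10-0, 101-
Minterm coverage:
  m4 ⊆ 01-0 [E]
  m10 ⊆ 10-0,101-
  m11 ⊆ 1-11,101-
  m15 ⊆ 1-11 [E]
E = {01-0, 1-11}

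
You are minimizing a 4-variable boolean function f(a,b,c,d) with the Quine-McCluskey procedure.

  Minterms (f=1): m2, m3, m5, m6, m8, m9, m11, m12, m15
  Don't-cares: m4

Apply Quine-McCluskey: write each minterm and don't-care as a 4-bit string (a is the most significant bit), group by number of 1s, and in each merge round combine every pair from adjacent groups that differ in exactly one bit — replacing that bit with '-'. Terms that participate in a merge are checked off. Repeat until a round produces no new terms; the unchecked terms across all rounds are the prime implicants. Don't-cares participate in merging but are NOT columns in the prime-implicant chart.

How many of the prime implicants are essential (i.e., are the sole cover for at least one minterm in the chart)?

Round 0: 0010✓ 0011✓ 0100✓ 0101✓ 0110✓ 1000✓ 1001✓ 1011✓ 1100✓ 1111✓
Round 1: -011 -100 0-10 001- 01-0 010- 1-00 1-11 10-1 100-
PIs = {-011, -100, 0-10, 001-, 01-0, 010-, 1-00, 1-11, 10-1, 100-}
Coverage chart:
  m2: 0-10,001-
  m3: -011,001-
  m5: 010- ←essential
  m6: 0-10,01-0
  m8: 1-00,100-
  m9: 10-1,100-
  m11: -011,1-11,10-1
  m12: -100,1-00
  m15: 1-11 ←essential
Essential: 010-, 1-11

2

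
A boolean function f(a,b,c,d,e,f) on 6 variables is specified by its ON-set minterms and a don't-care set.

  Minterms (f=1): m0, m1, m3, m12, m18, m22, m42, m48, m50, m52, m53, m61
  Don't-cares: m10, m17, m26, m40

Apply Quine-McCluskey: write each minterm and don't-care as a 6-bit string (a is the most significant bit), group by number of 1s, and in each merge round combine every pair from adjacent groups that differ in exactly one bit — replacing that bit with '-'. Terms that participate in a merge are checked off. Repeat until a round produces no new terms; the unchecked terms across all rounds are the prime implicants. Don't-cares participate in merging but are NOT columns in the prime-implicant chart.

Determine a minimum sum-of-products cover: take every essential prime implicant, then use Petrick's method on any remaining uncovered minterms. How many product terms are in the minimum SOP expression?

8

size-2^0 implicants → 000000(✓)  000001(✓)  000011(✓)  001010(✓)  001100  010001(✓)  010010(✓)  010110(✓)  011010(✓)  101000(✓)  101010(✓)  110000(✓)  110010(✓)  110100(✓)  110101(✓)  111101(✓)
size-2^1 implicants → -01010  -10010  0-0001  0-1010  0000-1  00000-  01-010  010-10  1010-0  11-101  110-00  1100-0  11010-
Unchecked terms (primes): -01010, -10010, 0-0001, 0-1010, 0000-1, 00000-, 001100, 01-010, 010-10, 1010-0, 11-101, 110-00, 1100-0, 11010-
Minterm coverage:
  m0 ⊆ 00000- [E]
  m1 ⊆ 0-0001,0000-1,00000-
  m3 ⊆ 0000-1 [E]
  m12 ⊆ 001100 [E]
  m18 ⊆ -10010,01-010,010-10
  m22 ⊆ 010-10 [E]
  m42 ⊆ -01010,1010-0
  m48 ⊆ 110-00,1100-0
  m50 ⊆ -10010,1100-0
  m52 ⊆ 110-00,11010-
  m53 ⊆ 11-101,11010-
  m61 ⊆ 11-101 [E]
E = {0000-1, 00000-, 001100, 010-10, 11-101}
Petrick residual → -01010, -10010, 110-00
Cover = b'cd'ef' + bc'd'ef' + a'b'c'd'f + a'b'c'd'e' + a'b'cde'f' + a'bc'ef' + abde'f + abc'e'f'  |cover|=8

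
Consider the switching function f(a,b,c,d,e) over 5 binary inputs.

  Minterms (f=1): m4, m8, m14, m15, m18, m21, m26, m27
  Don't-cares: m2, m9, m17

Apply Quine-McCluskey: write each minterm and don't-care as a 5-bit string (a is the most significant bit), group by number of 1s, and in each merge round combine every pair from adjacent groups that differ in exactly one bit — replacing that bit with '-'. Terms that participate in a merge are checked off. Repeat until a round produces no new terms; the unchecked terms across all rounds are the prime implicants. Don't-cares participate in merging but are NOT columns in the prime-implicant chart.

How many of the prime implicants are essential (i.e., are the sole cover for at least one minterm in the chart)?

5

Round 0: 00010✓ 00100 01000✓ 01001✓ 01110✓ 01111✓ 10001✓ 10010✓ 10101✓ 11010✓ 11011✓
Round 1: -0010 0100- 0111- 1-010 10-01 1101-
PIs = {-0010, 00100, 0100-, 0111-, 1-010, 10-01, 1101-}
Coverage chart:
  m4: 00100 ←essential
  m8: 0100- ←essential
  m14: 0111- ←essential
  m15: 0111- ←essential
  m18: -0010,1-010
  m21: 10-01 ←essential
  m26: 1-010,1101-
  m27: 1101- ←essential
Essential: 00100, 0100-, 0111-, 10-01, 1101-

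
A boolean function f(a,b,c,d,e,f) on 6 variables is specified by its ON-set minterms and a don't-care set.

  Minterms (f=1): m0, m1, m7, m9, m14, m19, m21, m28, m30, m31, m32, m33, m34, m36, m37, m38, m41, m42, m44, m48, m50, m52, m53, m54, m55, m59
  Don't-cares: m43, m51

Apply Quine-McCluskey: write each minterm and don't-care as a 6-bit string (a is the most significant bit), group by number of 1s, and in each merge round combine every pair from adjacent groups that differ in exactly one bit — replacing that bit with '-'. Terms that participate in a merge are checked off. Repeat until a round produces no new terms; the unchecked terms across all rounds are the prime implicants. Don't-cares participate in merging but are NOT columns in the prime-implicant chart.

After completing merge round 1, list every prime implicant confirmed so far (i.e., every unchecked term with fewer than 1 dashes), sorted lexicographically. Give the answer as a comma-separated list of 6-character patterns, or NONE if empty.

000111

Round 0: 000000✓ 000001✓ 000111 001001✓ 001110✓ 010011✓ 010101✓ 011100✓ 011110✓ 011111✓ 100000✓ 100001✓ 100010✓ 100100✓ 100101✓ 100110✓ 101001✓ 101010✓ 101011✓ 101100✓ 110000✓ 110010✓ 110011✓ 110100✓ 110101✓ 110110✓ 110111✓ 111011✓
Round 1: -00000✓ -00001✓ -01001✓ -10011 -10101 0-1110 00-001✓ 00000-✓ 0111-0 01111- 1-0000✓ 1-0010✓ 1-0100✓ 1-0101✓ 1-0110✓ 1-1011 10-001✓ 10-010 10-100 100-00✓ 100-01✓ 100-10✓ 1000-0✓ 10000-✓ 1001-0✓ 10010-✓ 1010-1 10101- 11-011 110-00✓ 110-10✓ 110-11✓ 1100-0✓ 11001-✓ 1101-0✓ 1101-1✓ 11010-✓ 11011-✓
Round 2: -0-001 -0000- 1-0-00✓ 1-0-10✓ 1-00-0✓ 1-01-0✓ 1-010- 100--0✓ 100-0- 110--0✓ 110-1- 1101--
Round 3: 1-0--0
PIs = {-0-001, -0000-, -10011, -10101, 0-1110, 000111, 0111-0, 01111-, 1-0--0, 1-010-, 1-1011, 10-010, 10-100, 100-0-, 1010-1, 10101-, 11-011, 110-1-, 1101--}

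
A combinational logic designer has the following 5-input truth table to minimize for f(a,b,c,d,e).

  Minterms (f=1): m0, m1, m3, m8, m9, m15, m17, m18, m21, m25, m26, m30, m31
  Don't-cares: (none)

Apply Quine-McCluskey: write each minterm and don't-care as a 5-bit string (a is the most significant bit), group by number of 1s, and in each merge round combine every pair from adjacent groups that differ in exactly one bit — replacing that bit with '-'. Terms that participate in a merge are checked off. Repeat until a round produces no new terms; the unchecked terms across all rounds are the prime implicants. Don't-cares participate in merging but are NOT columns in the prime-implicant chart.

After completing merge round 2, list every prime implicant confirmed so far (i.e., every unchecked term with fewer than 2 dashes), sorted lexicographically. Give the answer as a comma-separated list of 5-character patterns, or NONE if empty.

-1111, 000-1, 1-010, 10-01, 11-10, 1111-

Round 0: 00000✓ 00001✓ 00011✓ 01000✓ 01001✓ 01111✓ 10001✓ 10010✓ 10101✓ 11001✓ 11010✓ 11110✓ 11111✓
Round 1: -0001✓ -1001✓ -1111 0-000✓ 0-001✓ 000-1 0000-✓ 0100-✓ 1-001✓ 1-010 10-01 11-10 1111-
Round 2: --001 0-00-
PIs = {--001, -1111, 0-00-, 000-1, 1-010, 10-01, 11-10, 1111-}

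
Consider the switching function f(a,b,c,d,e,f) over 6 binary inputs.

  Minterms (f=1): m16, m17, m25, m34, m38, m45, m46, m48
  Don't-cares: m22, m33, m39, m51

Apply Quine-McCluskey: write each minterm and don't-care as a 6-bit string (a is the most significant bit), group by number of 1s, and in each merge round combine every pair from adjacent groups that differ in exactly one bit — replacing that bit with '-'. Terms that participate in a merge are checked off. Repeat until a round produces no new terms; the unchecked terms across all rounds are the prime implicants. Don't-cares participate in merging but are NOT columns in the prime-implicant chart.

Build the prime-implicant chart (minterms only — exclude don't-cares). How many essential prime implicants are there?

5

[col 0] 010000*, 010001*, 010110, 011001*, 100001, 100010*, 100110*, 100111*, 101101, 101110*, 110000*, 110011
[col 1] -10000, 01-001, 01000-, 10-110, 100-10, 10011-
Prime implicants: -10000, 01-001, 01000-, 010110, 10-110, 100-10, 100001, 10011-, 101101, 110011
PI chart (minterm → PIs covering it):
  16 | -10000,01000-
  17 | 01-001,01000-
  25 | 01-001  (sole → essential)
  34 | 100-10  (sole → essential)
  38 | 10-110,100-10,10011-
  45 | 101101  (sole → essential)
  46 | 10-110  (sole → essential)
  48 | -10000  (sole → essential)
Essential prime implicants: -10000, 01-001, 10-110, 100-10, 101101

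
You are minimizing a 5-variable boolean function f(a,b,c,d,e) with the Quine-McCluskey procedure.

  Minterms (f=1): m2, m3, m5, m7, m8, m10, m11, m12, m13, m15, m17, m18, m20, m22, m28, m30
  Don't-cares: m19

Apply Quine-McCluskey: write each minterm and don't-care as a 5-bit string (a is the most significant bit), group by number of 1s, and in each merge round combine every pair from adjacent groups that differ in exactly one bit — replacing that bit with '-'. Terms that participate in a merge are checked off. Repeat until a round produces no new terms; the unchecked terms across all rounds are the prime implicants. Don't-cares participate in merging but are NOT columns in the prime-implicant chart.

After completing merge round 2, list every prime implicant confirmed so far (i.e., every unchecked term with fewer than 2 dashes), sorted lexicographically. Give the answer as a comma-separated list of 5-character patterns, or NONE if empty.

-1100, 01-00, 010-0, 0110-, 10-10, 100-1

[col 0] 00010*, 00011*, 00101*, 00111*, 01000*, 01010*, 01011*, 01100*, 01101*, 01111*, 10001*, 10010*, 10011*, 10100*, 10110*, 11100*, 11110*
[col 1] -0010*, -0011*, -1100, 0-010*, 0-011*, 0-101*, 0-111*, 00-11*, 0001-*, 001-1*, 01-00, 01-11*, 010-0, 0101-*, 011-1*, 0110-, 1-100*, 1-110*, 10-10, 100-1, 1001-*, 101-0*, 111-0*
[col 2] -001-, 0--11, 0-01-, 0-1-1, 1-1-0
Prime implicants: -001-, -1100, 0--11, 0-01-, 0-1-1, 01-00, 010-0, 0110-, 1-1-0, 10-10, 100-1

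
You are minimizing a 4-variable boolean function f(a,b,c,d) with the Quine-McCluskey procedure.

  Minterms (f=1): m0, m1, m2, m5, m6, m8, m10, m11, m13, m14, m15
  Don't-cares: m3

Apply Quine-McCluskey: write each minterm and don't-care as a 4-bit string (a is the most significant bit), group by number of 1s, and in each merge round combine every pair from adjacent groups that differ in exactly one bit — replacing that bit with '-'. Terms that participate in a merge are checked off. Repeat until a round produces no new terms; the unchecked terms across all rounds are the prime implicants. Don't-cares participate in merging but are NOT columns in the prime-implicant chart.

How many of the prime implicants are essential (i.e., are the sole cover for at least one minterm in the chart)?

Round 0: 0000✓ 0001✓ 0010✓ 0011✓ 0101✓ 0110✓ 1000✓ 1010✓ 1011✓ 1101✓ 1110✓ 1111✓
Round 1: -000✓ -010✓ -011✓ -101 -110✓ 0-01 0-10✓ 00-0✓ 00-1✓ 000-✓ 001-✓ 1-10✓ 1-11✓ 10-0✓ 101-✓ 11-1 111-✓
Round 2: --10 -0-0 -01- 00-- 1-1-
PIs = {--10, -0-0, -01-, -101, 0-01, 00--, 1-1-, 11-1}
Coverage chart:
  m0: -0-0,00--
  m1: 0-01,00--
  m2: --10,-0-0,-01-,00--
  m5: -101,0-01
  m6: --10 ←essential
  m8: -0-0 ←essential
  m10: --10,-0-0,-01-,1-1-
  m11: -01-,1-1-
  m13: -101,11-1
  m14: --10,1-1-
  m15: 1-1-,11-1
Essential: --10, -0-0

2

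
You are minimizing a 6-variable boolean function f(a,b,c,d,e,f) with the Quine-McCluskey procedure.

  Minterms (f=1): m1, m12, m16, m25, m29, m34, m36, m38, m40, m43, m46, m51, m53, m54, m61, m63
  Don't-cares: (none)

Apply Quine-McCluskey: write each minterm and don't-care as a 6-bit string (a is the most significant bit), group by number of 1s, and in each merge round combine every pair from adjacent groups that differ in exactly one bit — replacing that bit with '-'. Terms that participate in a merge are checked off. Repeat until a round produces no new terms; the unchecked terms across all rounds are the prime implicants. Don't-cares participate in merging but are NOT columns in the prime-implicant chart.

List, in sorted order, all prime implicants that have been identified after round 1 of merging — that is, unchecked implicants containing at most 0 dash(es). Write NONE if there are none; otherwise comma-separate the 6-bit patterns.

size-2^0 implicants → 000001  001100  010000  011001(✓)  011101(✓)  100010(✓)  100100(✓)  100110(✓)  101000  101011  101110(✓)  110011  110101(✓)  110110(✓)  111101(✓)  111111(✓)
size-2^1 implicants → -11101  011-01  1-0110  10-110  100-10  1001-0  11-101  1111-1
Unchecked terms (primes): -11101, 000001, 001100, 010000, 011-01, 1-0110, 10-110, 100-10, 1001-0, 101000, 101011, 11-101, 110011, 1111-1

000001, 001100, 010000, 101000, 101011, 110011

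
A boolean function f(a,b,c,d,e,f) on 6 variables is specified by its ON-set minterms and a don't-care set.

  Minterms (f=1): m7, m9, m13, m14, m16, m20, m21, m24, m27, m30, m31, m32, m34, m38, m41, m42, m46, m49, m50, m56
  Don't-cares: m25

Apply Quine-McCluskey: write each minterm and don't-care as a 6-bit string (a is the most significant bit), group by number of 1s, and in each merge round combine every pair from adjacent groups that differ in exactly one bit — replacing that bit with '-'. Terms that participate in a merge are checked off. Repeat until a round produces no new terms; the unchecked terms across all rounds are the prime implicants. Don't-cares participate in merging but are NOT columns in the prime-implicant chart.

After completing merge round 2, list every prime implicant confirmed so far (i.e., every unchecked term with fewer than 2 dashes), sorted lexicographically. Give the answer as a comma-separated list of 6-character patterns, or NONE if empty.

-01001, -01110, -11000, 0-1001, 0-1110, 000111, 001-01, 01-000, 010-00, 01010-, 011-11, 0110-1, 01100-, 01111-, 1-0010, 1000-0, 110001

[col 0] 000111, 001001*, 001101*, 001110*, 010000*, 010100*, 010101*, 011000*, 011001*, 011011*, 011110*, 011111*, 100000*, 100010*, 100110*, 101001*, 101010*, 101110*, 110001, 110010*, 111000*
[col 1] -01001, -01110, -11000, 0-1001, 0-1110, 001-01, 01-000, 010-00, 01010-, 011-11, 0110-1, 01100-, 01111-, 1-0010, 10-010*, 10-110*, 100-10*, 1000-0, 101-10*
[col 2] 10--10
Prime implicants: -01001, -01110, -11000, 0-1001, 0-1110, 000111, 001-01, 01-000, 010-00, 01010-, 011-11, 0110-1, 01100-, 01111-, 1-0010, 10--10, 1000-0, 110001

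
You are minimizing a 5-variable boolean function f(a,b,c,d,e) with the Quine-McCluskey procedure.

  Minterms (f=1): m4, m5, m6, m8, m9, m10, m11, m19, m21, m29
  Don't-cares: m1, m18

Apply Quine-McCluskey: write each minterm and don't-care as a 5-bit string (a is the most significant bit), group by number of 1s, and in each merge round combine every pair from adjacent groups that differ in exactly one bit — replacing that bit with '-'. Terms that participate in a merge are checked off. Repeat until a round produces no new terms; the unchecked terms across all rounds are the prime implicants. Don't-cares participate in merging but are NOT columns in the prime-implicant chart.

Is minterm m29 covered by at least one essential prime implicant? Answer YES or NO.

[col 0] 00001*, 00100*, 00101*, 00110*, 01000*, 01001*, 01010*, 01011*, 10010*, 10011*, 10101*, 11101*
[col 1] -0101, 0-001, 00-01, 001-0, 0010-, 010-0*, 010-1*, 0100-*, 0101-*, 1-101, 1001-
[col 2] 010--
Prime implicants: -0101, 0-001, 00-01, 001-0, 0010-, 010--, 1-101, 1001-
PI chart (minterm → PIs covering it):
  4 | 001-0,0010-
  5 | -0101,00-01,0010-
  6 | 001-0  (sole → essential)
  8 | 010--  (sole → essential)
  9 | 0-001,010--
  10 | 010--  (sole → essential)
  11 | 010--  (sole → essential)
  19 | 1001-  (sole → essential)
  21 | -0101,1-101
  29 | 1-101  (sole → essential)
Essential prime implicants: 001-0, 010--, 1-101, 1001-

YES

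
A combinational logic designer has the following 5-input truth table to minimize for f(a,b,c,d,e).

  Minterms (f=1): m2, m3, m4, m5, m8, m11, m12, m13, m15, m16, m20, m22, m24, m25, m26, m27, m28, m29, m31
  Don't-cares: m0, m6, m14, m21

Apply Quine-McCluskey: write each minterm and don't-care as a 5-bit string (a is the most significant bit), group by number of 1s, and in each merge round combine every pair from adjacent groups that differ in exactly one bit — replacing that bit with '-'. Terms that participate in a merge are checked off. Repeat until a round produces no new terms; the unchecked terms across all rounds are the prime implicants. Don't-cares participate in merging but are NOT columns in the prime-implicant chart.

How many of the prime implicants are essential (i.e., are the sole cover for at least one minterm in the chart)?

size-2^0 implicants → 00000(✓)  00010(✓)  00011(✓)  00100(✓)  00101(✓)  00110(✓)  01000(✓)  01011(✓)  01100(✓)  01101(✓)  01110(✓)  01111(✓)  10000(✓)  10100(✓)  10101(✓)  10110(✓)  11000(✓)  11001(✓)  11010(✓)  11011(✓)  11100(✓)  11101(✓)  11111(✓)
size-2^1 implicants → -0000(✓)  -0100(✓)  -0101(✓)  -0110(✓)  -1000(✓)  -1011(✓)  -1100(✓)  -1101(✓)  -1111(✓)  0-000(✓)  0-011  0-100(✓)  0-101(✓)  0-110(✓)  00-00(✓)  00-10(✓)  000-0(✓)  0001-  001-0(✓)  0010-(✓)  01-00(✓)  01-11(✓)  011-0(✓)  011-1(✓)  0110-(✓)  0111-(✓)  1-000(✓)  1-100(✓)  1-101(✓)  10-00(✓)  101-0(✓)  1010-(✓)  11-00(✓)  11-01(✓)  11-11(✓)  110-0(✓)  110-1(✓)  1100-(✓)  1101-(✓)  111-1(✓)  1110-(✓)
size-2^2 implicants → --000(✓)  --100(✓)  --101(✓)  -0-00(✓)  -01-0  -010-(✓)  -1-00(✓)  -1-11  -11-1  -110-(✓)  0--00(✓)  0-1-0  0-10-(✓)  00--0  011--  1--00(✓)  1-10-(✓)  11--1  11-0-  110--
size-2^3 implicants → ---00  --10-
Unchecked terms (primes): ---00, --10-, -01-0, -1-11, -11-1, 0-011, 0-1-0, 00--0, 0001-, 011--, 11--1, 11-0-, 110--
Minterm coverage:
  m2 ⊆ 00--0,0001-
  m3 ⊆ 0-011,0001-
  m4 ⊆ ---00,--10-,-01-0,0-1-0,00--0
  m5 ⊆ --10- [E]
  m8 ⊆ ---00 [E]
  m11 ⊆ -1-11,0-011
  m12 ⊆ ---00,--10-,0-1-0,011--
  m13 ⊆ --10-,-11-1,011--
  m15 ⊆ -1-11,-11-1,011--
  m16 ⊆ ---00 [E]
  m20 ⊆ ---00,--10-,-01-0
  m22 ⊆ -01-0 [E]
  m24 ⊆ ---00,11-0-,110--
  m25 ⊆ 11--1,11-0-,110--
  m26 ⊆ 110-- [E]
  m27 ⊆ -1-11,11--1,110--
  m28 ⊆ ---00,--10-,11-0-
  m29 ⊆ --10-,-11-1,11--1,11-0-
  m31 ⊆ -1-11,-11-1,11--1
E = {---00, --10-, -01-0, 110--}

4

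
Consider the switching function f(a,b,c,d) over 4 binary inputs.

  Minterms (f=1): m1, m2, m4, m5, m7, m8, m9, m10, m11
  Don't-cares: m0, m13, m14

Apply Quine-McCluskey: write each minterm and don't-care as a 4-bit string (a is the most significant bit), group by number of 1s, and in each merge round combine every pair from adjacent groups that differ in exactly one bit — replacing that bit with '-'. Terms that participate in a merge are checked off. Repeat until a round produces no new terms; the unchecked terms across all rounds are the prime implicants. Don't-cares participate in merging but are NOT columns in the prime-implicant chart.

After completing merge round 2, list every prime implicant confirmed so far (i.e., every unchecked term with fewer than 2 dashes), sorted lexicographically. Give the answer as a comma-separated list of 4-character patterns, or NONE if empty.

[col 0] 0000*, 0001*, 0010*, 0100*, 0101*, 0111*, 1000*, 1001*, 1010*, 1011*, 1101*, 1110*
[col 1] -000*, -001*, -010*, -101*, 0-00*, 0-01*, 00-0*, 000-*, 01-1, 010-*, 1-01*, 1-10, 10-0*, 10-1*, 100-*, 101-*
[col 2] --01, -0-0, -00-, 0-0-, 10--
Prime implicants: --01, -0-0, -00-, 0-0-, 01-1, 1-10, 10--

01-1, 1-10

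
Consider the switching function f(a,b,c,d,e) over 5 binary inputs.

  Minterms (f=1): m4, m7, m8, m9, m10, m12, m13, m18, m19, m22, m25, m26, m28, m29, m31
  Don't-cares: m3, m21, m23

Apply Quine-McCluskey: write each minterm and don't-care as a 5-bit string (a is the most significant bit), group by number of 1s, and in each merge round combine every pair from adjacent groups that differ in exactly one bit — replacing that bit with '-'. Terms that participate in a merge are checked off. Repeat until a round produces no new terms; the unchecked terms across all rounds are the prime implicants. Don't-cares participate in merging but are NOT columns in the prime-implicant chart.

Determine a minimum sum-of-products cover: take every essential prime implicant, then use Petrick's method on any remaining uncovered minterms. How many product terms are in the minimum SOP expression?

[col 0] 00011*, 00100*, 00111*, 01000*, 01001*, 01010*, 01100*, 01101*, 10010*, 10011*, 10101*, 10110*, 10111*, 11001*, 11010*, 11100*, 11101*, 11111*
[col 1] -0011*, -0111*, -1001*, -1010, -1100*, -1101*, 0-100, 00-11*, 01-00*, 01-01*, 010-0, 0100-*, 0110-*, 1-010, 1-101*, 1-111*, 10-10*, 10-11*, 1001-*, 101-1*, 1011-*, 11-01*, 111-1*, 1110-*
[col 2] -0-11, -1-01, -110-, 01-0-, 1-1-1, 10-1-
Prime implicants: -0-11, -1-01, -1010, -110-, 0-100, 01-0-, 010-0, 1-010, 1-1-1, 10-1-
PI chart (minterm → PIs covering it):
  4 | 0-100  (sole → essential)
  7 | -0-11  (sole → essential)
  8 | 01-0-,010-0
  9 | -1-01,01-0-
  10 | -1010,010-0
  12 | -110-,0-100,01-0-
  13 | -1-01,-110-,01-0-
  18 | 1-010,10-1-
  19 | -0-11,10-1-
  22 | 10-1-  (sole → essential)
  25 | -1-01  (sole → essential)
  26 | -1010,1-010
  28 | -110-  (sole → essential)
  29 | -1-01,-110-,1-1-1
  31 | 1-1-1  (sole → essential)
Essential prime implicants: -0-11, -1-01, -110-, 0-100, 1-1-1, 10-1-
Petrick residual → -1010, 01-0-
Minimum SOP uses 8 PIs: b'de + bd'e + bc'de' + bcd' + a'cd'e' + a'bd' + ace + ab'd

8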